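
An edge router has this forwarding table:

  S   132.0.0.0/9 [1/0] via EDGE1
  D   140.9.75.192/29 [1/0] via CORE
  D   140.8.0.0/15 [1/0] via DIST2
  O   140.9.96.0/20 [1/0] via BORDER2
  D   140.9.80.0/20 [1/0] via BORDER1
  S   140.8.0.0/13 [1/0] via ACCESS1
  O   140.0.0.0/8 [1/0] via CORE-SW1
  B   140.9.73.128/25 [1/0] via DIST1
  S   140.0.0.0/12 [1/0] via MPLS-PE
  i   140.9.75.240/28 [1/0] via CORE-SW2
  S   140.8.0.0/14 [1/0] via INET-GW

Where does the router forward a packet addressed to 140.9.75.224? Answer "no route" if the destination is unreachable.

DIST2

Routes whose prefix contains 140.9.75.224:
  140.0.0.0/8 (140.0.0.0 - 140.255.255.255) -> CORE-SW1
  140.0.0.0/12 (140.0.0.0 - 140.15.255.255) -> MPLS-PE
  140.8.0.0/13 (140.8.0.0 - 140.15.255.255) -> ACCESS1
  140.8.0.0/14 (140.8.0.0 - 140.11.255.255) -> INET-GW
  140.8.0.0/15 (140.8.0.0 - 140.9.255.255) -> DIST2
More-specific entries that do NOT match:
  140.9.75.192/29 (140.9.75.192 - 140.9.75.199) does not contain 140.9.75.224
  140.9.75.240/28 (140.9.75.240 - 140.9.75.255) does not contain 140.9.75.224
  140.9.73.128/25 (140.9.73.128 - 140.9.73.255) does not contain 140.9.75.224
  140.9.96.0/20 (140.9.96.0 - 140.9.111.255) does not contain 140.9.75.224
  140.9.80.0/20 (140.9.80.0 - 140.9.95.255) does not contain 140.9.75.224
Longest matching prefix is /15 -> next hop DIST2.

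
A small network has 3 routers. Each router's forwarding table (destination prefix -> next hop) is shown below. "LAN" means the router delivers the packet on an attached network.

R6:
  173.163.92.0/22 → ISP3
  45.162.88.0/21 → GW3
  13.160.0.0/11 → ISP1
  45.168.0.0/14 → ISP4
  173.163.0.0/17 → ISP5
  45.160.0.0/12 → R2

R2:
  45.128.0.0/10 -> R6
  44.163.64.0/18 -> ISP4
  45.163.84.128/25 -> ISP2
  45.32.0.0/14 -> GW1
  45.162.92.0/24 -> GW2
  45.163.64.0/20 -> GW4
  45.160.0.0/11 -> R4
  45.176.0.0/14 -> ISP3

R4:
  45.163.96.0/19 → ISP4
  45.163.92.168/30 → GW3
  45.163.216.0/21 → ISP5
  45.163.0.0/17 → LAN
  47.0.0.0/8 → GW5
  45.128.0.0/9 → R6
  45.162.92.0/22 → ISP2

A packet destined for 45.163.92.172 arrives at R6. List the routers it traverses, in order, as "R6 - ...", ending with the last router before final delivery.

R6 - R2 - R4

At R6: longest match for 45.163.92.172 is 45.160.0.0/12 -> R2
At R2: longest match for 45.163.92.172 is 45.160.0.0/11 -> R4
At R4: longest match for 45.163.92.172 is 45.163.0.0/17 -> LAN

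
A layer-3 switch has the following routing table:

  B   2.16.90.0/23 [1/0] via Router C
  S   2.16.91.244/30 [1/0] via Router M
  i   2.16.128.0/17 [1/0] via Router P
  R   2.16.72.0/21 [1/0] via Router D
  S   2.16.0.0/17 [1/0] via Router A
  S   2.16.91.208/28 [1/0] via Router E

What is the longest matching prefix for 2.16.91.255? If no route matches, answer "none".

2.16.90.0/23

Entries matching 2.16.91.255:
  2.16.0.0/17 (2.16.0.0 - 2.16.127.255)
  2.16.90.0/23 (2.16.90.0 - 2.16.91.255)
Most specific is 2.16.90.0/23.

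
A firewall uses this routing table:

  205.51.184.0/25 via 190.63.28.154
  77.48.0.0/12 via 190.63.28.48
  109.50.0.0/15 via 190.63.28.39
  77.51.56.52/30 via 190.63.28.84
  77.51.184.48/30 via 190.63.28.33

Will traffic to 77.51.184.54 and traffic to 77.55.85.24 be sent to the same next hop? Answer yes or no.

yes

77.51.184.54: longest match 77.48.0.0/12 -> 190.63.28.48
77.55.85.24: longest match 77.48.0.0/12 -> 190.63.28.48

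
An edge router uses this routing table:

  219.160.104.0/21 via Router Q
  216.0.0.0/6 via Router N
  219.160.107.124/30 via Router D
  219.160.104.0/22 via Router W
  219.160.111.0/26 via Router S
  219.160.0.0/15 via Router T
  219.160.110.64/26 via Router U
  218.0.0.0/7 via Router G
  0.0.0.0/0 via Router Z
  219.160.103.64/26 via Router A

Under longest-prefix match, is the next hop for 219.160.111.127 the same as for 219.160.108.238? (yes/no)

yes

219.160.111.127: longest match 219.160.104.0/21 -> Router Q
219.160.108.238: longest match 219.160.104.0/21 -> Router Q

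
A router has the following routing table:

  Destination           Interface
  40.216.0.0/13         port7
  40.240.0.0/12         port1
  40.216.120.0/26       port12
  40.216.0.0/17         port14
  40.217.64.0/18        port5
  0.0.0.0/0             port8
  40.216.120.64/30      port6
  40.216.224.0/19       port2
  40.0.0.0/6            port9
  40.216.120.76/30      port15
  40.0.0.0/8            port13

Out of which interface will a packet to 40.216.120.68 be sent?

Routes whose prefix contains 40.216.120.68:
  0.0.0.0/0 (default, matches everything) -> port8
  40.0.0.0/6 (40.0.0.0 - 43.255.255.255) -> port9
  40.0.0.0/8 (40.0.0.0 - 40.255.255.255) -> port13
  40.216.0.0/13 (40.216.0.0 - 40.223.255.255) -> port7
  40.216.0.0/17 (40.216.0.0 - 40.216.127.255) -> port14
More-specific entries that do NOT match:
  40.216.120.64/30 (40.216.120.64 - 40.216.120.67) does not contain 40.216.120.68
  40.216.120.76/30 (40.216.120.76 - 40.216.120.79) does not contain 40.216.120.68
  40.216.120.0/26 (40.216.120.0 - 40.216.120.63) does not contain 40.216.120.68
  40.216.224.0/19 (40.216.224.0 - 40.216.255.255) does not contain 40.216.120.68
  40.217.64.0/18 (40.217.64.0 - 40.217.127.255) does not contain 40.216.120.68
Longest matching prefix is /17 -> interface port14.

port14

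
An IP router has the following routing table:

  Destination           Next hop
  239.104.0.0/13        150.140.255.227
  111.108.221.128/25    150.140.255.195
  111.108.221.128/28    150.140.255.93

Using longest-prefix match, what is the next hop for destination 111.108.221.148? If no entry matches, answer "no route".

Routes whose prefix contains 111.108.221.148:
  111.108.221.128/25 (111.108.221.128 - 111.108.221.255) -> 150.140.255.195
More-specific entries that do NOT match:
  111.108.221.128/28 (111.108.221.128 - 111.108.221.143) does not contain 111.108.221.148
Longest matching prefix is /25 -> next hop 150.140.255.195.

150.140.255.195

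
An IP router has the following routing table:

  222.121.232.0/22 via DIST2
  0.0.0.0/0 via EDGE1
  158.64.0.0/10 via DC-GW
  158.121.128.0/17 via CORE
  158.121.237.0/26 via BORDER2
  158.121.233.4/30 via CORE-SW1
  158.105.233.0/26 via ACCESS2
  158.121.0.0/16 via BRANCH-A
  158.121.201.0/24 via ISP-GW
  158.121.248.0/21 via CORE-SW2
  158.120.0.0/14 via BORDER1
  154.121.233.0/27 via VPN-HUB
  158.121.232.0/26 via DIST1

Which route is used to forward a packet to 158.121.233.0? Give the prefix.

Entries matching 158.121.233.0:
  0.0.0.0/0 (default, matches everything)
  158.64.0.0/10 (158.64.0.0 - 158.127.255.255)
  158.120.0.0/14 (158.120.0.0 - 158.123.255.255)
  158.121.0.0/16 (158.121.0.0 - 158.121.255.255)
  158.121.128.0/17 (158.121.128.0 - 158.121.255.255)
Most specific is 158.121.128.0/17.

158.121.128.0/17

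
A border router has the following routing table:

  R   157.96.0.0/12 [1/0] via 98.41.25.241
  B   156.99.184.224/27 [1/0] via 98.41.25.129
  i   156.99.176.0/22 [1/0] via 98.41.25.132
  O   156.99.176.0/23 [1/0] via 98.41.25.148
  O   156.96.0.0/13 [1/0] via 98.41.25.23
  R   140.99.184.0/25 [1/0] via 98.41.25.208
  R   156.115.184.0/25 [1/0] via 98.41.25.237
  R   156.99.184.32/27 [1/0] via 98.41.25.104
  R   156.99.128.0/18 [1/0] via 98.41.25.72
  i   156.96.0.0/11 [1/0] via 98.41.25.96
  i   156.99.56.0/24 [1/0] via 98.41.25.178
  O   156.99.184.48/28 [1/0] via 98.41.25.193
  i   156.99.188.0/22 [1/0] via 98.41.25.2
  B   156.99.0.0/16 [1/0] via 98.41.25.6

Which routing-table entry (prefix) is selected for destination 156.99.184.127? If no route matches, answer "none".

156.99.128.0/18

Entries matching 156.99.184.127:
  156.96.0.0/11 (156.96.0.0 - 156.127.255.255)
  156.96.0.0/13 (156.96.0.0 - 156.103.255.255)
  156.99.0.0/16 (156.99.0.0 - 156.99.255.255)
  156.99.128.0/18 (156.99.128.0 - 156.99.191.255)
Most specific is 156.99.128.0/18.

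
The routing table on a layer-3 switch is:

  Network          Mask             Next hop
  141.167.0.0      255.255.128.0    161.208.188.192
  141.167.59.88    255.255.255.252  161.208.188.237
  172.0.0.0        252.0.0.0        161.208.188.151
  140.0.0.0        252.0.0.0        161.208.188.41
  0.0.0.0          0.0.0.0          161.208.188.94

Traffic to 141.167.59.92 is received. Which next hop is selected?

Routes whose prefix contains 141.167.59.92:
  0.0.0.0/0 (default, matches everything) -> 161.208.188.94
  140.0.0.0/6 (140.0.0.0 - 143.255.255.255) -> 161.208.188.41
  141.167.0.0/17 (141.167.0.0 - 141.167.127.255) -> 161.208.188.192
More-specific entries that do NOT match:
  141.167.59.88/30 (141.167.59.88 - 141.167.59.91) does not contain 141.167.59.92
Longest matching prefix is /17 -> next hop 161.208.188.192.

161.208.188.192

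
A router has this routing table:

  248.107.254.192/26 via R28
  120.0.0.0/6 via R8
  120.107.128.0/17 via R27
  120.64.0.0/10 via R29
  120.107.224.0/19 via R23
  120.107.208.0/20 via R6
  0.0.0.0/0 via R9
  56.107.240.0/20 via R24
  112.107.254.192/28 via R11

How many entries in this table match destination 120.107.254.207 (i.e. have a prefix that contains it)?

5

Prefixes containing 120.107.254.207:
  0.0.0.0/0 (default, matches everything)
  120.0.0.0/6 (120.0.0.0 - 123.255.255.255)
  120.64.0.0/10 (120.64.0.0 - 120.127.255.255)
  120.107.128.0/17 (120.107.128.0 - 120.107.255.255)
  120.107.224.0/19 (120.107.224.0 - 120.107.255.255)
Total matching entries: 5.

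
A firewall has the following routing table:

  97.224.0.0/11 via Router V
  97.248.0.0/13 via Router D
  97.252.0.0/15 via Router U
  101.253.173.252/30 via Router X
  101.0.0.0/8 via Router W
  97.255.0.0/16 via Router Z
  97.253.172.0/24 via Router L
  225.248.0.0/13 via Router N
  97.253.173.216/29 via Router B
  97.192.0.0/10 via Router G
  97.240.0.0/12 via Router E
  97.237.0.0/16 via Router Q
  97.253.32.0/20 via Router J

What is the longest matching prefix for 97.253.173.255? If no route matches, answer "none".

Entries matching 97.253.173.255:
  97.192.0.0/10 (97.192.0.0 - 97.255.255.255)
  97.224.0.0/11 (97.224.0.0 - 97.255.255.255)
  97.240.0.0/12 (97.240.0.0 - 97.255.255.255)
  97.248.0.0/13 (97.248.0.0 - 97.255.255.255)
  97.252.0.0/15 (97.252.0.0 - 97.253.255.255)
Most specific is 97.252.0.0/15.

97.252.0.0/15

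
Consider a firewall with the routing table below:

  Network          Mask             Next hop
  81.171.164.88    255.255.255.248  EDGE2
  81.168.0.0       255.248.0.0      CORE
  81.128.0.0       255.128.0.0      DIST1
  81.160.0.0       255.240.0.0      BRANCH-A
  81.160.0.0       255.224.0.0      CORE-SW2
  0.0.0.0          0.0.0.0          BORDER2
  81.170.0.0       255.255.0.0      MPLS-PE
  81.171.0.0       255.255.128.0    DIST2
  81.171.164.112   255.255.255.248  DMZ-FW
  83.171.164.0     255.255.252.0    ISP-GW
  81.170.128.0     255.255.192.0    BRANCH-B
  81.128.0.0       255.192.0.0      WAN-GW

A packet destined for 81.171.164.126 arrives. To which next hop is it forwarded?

CORE

Routes whose prefix contains 81.171.164.126:
  0.0.0.0/0 (default, matches everything) -> BORDER2
  81.128.0.0/9 (81.128.0.0 - 81.255.255.255) -> DIST1
  81.128.0.0/10 (81.128.0.0 - 81.191.255.255) -> WAN-GW
  81.160.0.0/11 (81.160.0.0 - 81.191.255.255) -> CORE-SW2
  81.160.0.0/12 (81.160.0.0 - 81.175.255.255) -> BRANCH-A
  81.168.0.0/13 (81.168.0.0 - 81.175.255.255) -> CORE
More-specific entries that do NOT match:
  81.171.164.88/29 (81.171.164.88 - 81.171.164.95) does not contain 81.171.164.126
  81.171.164.112/29 (81.171.164.112 - 81.171.164.119) does not contain 81.171.164.126
  83.171.164.0/22 (83.171.164.0 - 83.171.167.255) does not contain 81.171.164.126
  81.170.128.0/18 (81.170.128.0 - 81.170.191.255) does not contain 81.171.164.126
  81.171.0.0/17 (81.171.0.0 - 81.171.127.255) does not contain 81.171.164.126
  81.170.0.0/16 (81.170.0.0 - 81.170.255.255) does not contain 81.171.164.126
Longest matching prefix is /13 -> next hop CORE.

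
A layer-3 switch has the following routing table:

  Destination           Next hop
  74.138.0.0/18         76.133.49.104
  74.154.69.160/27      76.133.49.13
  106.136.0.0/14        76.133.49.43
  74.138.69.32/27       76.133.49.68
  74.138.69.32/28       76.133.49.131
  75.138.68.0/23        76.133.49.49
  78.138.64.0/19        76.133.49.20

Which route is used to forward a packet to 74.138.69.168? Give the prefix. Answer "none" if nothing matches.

74.138.69.168 is outside every listed prefix and there is no default route.

none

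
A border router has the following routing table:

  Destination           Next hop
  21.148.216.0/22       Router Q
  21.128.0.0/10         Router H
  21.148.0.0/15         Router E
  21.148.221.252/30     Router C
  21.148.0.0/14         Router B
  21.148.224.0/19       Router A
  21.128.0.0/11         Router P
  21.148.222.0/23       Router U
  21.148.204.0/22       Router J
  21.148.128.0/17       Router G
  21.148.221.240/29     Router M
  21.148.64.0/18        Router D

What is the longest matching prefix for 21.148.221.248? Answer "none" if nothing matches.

21.148.128.0/17

Entries matching 21.148.221.248:
  21.128.0.0/10 (21.128.0.0 - 21.191.255.255)
  21.128.0.0/11 (21.128.0.0 - 21.159.255.255)
  21.148.0.0/14 (21.148.0.0 - 21.151.255.255)
  21.148.0.0/15 (21.148.0.0 - 21.149.255.255)
  21.148.128.0/17 (21.148.128.0 - 21.148.255.255)
Most specific is 21.148.128.0/17.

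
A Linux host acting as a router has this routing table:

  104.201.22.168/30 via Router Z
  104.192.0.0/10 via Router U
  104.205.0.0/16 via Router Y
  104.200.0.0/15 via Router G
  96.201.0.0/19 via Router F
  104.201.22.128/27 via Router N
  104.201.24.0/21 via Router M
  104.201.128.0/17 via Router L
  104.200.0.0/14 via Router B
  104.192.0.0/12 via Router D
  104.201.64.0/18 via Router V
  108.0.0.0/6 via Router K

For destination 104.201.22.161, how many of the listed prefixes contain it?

4

Prefixes containing 104.201.22.161:
  104.192.0.0/10 (104.192.0.0 - 104.255.255.255)
  104.192.0.0/12 (104.192.0.0 - 104.207.255.255)
  104.200.0.0/14 (104.200.0.0 - 104.203.255.255)
  104.200.0.0/15 (104.200.0.0 - 104.201.255.255)
Total matching entries: 4.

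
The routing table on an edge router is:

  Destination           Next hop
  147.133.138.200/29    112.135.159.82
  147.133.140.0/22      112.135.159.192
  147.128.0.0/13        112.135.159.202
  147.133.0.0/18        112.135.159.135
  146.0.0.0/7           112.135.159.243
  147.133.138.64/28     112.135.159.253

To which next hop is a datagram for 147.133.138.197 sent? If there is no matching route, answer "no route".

112.135.159.202

Routes whose prefix contains 147.133.138.197:
  146.0.0.0/7 (146.0.0.0 - 147.255.255.255) -> 112.135.159.243
  147.128.0.0/13 (147.128.0.0 - 147.135.255.255) -> 112.135.159.202
More-specific entries that do NOT match:
  147.133.138.200/29 (147.133.138.200 - 147.133.138.207) does not contain 147.133.138.197
  147.133.138.64/28 (147.133.138.64 - 147.133.138.79) does not contain 147.133.138.197
  147.133.140.0/22 (147.133.140.0 - 147.133.143.255) does not contain 147.133.138.197
  147.133.0.0/18 (147.133.0.0 - 147.133.63.255) does not contain 147.133.138.197
Longest matching prefix is /13 -> next hop 112.135.159.202.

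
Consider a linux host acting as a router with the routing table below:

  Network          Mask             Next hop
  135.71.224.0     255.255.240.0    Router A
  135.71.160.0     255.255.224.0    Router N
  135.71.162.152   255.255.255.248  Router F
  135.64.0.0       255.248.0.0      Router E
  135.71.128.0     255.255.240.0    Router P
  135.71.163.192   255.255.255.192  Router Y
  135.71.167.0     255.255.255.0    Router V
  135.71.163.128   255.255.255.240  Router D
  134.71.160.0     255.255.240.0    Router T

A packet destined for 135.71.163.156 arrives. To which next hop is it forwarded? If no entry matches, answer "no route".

Router N

Routes whose prefix contains 135.71.163.156:
  135.64.0.0/13 (135.64.0.0 - 135.71.255.255) -> Router E
  135.71.160.0/19 (135.71.160.0 - 135.71.191.255) -> Router N
More-specific entries that do NOT match:
  135.71.162.152/29 (135.71.162.152 - 135.71.162.159) does not contain 135.71.163.156
  135.71.163.128/28 (135.71.163.128 - 135.71.163.143) does not contain 135.71.163.156
  135.71.163.192/26 (135.71.163.192 - 135.71.163.255) does not contain 135.71.163.156
  135.71.167.0/24 (135.71.167.0 - 135.71.167.255) does not contain 135.71.163.156
  135.71.224.0/20 (135.71.224.0 - 135.71.239.255) does not contain 135.71.163.156
  135.71.128.0/20 (135.71.128.0 - 135.71.143.255) does not contain 135.71.163.156
  134.71.160.0/20 (134.71.160.0 - 134.71.175.255) does not contain 135.71.163.156
Longest matching prefix is /19 -> next hop Router N.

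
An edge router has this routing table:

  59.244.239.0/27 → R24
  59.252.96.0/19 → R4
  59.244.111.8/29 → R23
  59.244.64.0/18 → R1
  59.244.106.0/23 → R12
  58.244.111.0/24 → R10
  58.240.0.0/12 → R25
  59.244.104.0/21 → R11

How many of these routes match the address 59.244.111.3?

Prefixes containing 59.244.111.3:
  59.244.64.0/18 (59.244.64.0 - 59.244.127.255)
  59.244.104.0/21 (59.244.104.0 - 59.244.111.255)
Total matching entries: 2.

2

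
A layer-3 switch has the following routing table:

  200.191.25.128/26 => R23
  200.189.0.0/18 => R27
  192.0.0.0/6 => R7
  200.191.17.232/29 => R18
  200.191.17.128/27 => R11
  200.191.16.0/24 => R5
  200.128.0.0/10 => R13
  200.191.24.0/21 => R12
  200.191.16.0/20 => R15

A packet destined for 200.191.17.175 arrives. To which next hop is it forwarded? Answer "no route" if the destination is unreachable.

R15

Routes whose prefix contains 200.191.17.175:
  200.128.0.0/10 (200.128.0.0 - 200.191.255.255) -> R13
  200.191.16.0/20 (200.191.16.0 - 200.191.31.255) -> R15
More-specific entries that do NOT match:
  200.191.17.232/29 (200.191.17.232 - 200.191.17.239) does not contain 200.191.17.175
  200.191.17.128/27 (200.191.17.128 - 200.191.17.159) does not contain 200.191.17.175
  200.191.25.128/26 (200.191.25.128 - 200.191.25.191) does not contain 200.191.17.175
  200.191.16.0/24 (200.191.16.0 - 200.191.16.255) does not contain 200.191.17.175
  200.191.24.0/21 (200.191.24.0 - 200.191.31.255) does not contain 200.191.17.175
Longest matching prefix is /20 -> next hop R15.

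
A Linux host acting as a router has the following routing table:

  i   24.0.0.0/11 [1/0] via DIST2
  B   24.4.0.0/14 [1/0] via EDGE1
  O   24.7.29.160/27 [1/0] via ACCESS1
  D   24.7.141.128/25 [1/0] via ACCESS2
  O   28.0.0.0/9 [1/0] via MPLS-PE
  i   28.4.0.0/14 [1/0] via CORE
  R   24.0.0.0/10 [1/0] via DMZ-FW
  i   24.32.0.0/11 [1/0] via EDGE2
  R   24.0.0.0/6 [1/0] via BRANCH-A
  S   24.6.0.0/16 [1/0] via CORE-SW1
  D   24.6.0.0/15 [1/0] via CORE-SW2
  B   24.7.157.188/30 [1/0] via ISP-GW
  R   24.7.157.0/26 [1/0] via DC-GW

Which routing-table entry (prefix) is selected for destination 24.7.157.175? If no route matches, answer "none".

Entries matching 24.7.157.175:
  24.0.0.0/6 (24.0.0.0 - 27.255.255.255)
  24.0.0.0/10 (24.0.0.0 - 24.63.255.255)
  24.0.0.0/11 (24.0.0.0 - 24.31.255.255)
  24.4.0.0/14 (24.4.0.0 - 24.7.255.255)
  24.6.0.0/15 (24.6.0.0 - 24.7.255.255)
Most specific is 24.6.0.0/15.

24.6.0.0/15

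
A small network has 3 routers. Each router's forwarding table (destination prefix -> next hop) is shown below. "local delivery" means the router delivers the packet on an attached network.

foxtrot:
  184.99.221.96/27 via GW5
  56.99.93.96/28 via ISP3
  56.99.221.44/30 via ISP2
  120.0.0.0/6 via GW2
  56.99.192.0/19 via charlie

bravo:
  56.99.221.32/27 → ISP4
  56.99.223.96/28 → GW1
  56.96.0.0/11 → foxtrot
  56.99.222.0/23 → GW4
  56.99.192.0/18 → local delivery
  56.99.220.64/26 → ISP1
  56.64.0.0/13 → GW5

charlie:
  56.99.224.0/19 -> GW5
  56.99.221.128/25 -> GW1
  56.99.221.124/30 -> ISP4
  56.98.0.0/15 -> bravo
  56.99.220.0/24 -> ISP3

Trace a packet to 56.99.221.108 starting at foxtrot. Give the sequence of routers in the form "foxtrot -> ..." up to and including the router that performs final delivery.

At foxtrot: longest match for 56.99.221.108 is 56.99.192.0/19 -> charlie
At charlie: longest match for 56.99.221.108 is 56.98.0.0/15 -> bravo
At bravo: longest match for 56.99.221.108 is 56.99.192.0/18 -> local delivery

foxtrot -> charlie -> bravo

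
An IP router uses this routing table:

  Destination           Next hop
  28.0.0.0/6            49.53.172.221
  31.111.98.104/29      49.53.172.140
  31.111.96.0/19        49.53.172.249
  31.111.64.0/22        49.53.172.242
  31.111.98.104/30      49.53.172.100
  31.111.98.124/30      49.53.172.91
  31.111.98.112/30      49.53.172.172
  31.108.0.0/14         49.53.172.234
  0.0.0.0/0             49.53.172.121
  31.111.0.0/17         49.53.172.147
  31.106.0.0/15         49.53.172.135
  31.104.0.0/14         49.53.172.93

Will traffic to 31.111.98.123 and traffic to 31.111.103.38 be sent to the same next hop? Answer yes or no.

31.111.98.123: longest match 31.111.96.0/19 -> 49.53.172.249
31.111.103.38: longest match 31.111.96.0/19 -> 49.53.172.249

yes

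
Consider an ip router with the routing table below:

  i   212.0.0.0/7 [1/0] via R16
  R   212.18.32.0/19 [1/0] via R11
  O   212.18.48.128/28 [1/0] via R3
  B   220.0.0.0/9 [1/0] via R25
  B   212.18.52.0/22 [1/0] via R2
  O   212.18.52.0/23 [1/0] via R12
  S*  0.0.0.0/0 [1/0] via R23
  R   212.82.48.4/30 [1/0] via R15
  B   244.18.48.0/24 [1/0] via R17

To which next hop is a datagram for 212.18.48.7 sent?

R11

Routes whose prefix contains 212.18.48.7:
  0.0.0.0/0 (default, matches everything) -> R23
  212.0.0.0/7 (212.0.0.0 - 213.255.255.255) -> R16
  212.18.32.0/19 (212.18.32.0 - 212.18.63.255) -> R11
More-specific entries that do NOT match:
  212.82.48.4/30 (212.82.48.4 - 212.82.48.7) does not contain 212.18.48.7
  212.18.48.128/28 (212.18.48.128 - 212.18.48.143) does not contain 212.18.48.7
  244.18.48.0/24 (244.18.48.0 - 244.18.48.255) does not contain 212.18.48.7
  212.18.52.0/23 (212.18.52.0 - 212.18.53.255) does not contain 212.18.48.7
  212.18.52.0/22 (212.18.52.0 - 212.18.55.255) does not contain 212.18.48.7
Longest matching prefix is /19 -> next hop R11.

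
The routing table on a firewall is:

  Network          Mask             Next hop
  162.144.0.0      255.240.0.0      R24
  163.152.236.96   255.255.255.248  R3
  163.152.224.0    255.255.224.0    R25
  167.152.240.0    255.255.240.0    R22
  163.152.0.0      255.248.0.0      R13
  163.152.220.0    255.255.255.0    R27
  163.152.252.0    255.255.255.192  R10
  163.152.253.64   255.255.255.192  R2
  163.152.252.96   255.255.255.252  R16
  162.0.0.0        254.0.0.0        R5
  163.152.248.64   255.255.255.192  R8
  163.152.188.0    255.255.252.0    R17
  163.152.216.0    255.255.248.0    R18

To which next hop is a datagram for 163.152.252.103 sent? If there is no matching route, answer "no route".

Routes whose prefix contains 163.152.252.103:
  162.0.0.0/7 (162.0.0.0 - 163.255.255.255) -> R5
  163.152.0.0/13 (163.152.0.0 - 163.159.255.255) -> R13
  163.152.224.0/19 (163.152.224.0 - 163.152.255.255) -> R25
More-specific entries that do NOT match:
  163.152.252.96/30 (163.152.252.96 - 163.152.252.99) does not contain 163.152.252.103
  163.152.236.96/29 (163.152.236.96 - 163.152.236.103) does not contain 163.152.252.103
  163.152.252.0/26 (163.152.252.0 - 163.152.252.63) does not contain 163.152.252.103
  163.152.253.64/26 (163.152.253.64 - 163.152.253.127) does not contain 163.152.252.103
  163.152.248.64/26 (163.152.248.64 - 163.152.248.127) does not contain 163.152.252.103
  163.152.220.0/24 (163.152.220.0 - 163.152.220.255) does not contain 163.152.252.103
  163.152.188.0/22 (163.152.188.0 - 163.152.191.255) does not contain 163.152.252.103
  163.152.216.0/21 (163.152.216.0 - 163.152.223.255) does not contain 163.152.252.103
  167.152.240.0/20 (167.152.240.0 - 167.152.255.255) does not contain 163.152.252.103
Longest matching prefix is /19 -> next hop R25.

R25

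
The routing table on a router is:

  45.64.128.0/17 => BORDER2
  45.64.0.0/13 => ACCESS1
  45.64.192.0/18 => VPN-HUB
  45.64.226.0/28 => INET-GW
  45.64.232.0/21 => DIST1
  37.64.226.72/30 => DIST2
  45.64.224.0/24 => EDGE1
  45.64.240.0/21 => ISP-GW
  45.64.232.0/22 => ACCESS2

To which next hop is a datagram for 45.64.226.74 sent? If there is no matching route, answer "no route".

Routes whose prefix contains 45.64.226.74:
  45.64.0.0/13 (45.64.0.0 - 45.71.255.255) -> ACCESS1
  45.64.128.0/17 (45.64.128.0 - 45.64.255.255) -> BORDER2
  45.64.192.0/18 (45.64.192.0 - 45.64.255.255) -> VPN-HUB
More-specific entries that do NOT match:
  37.64.226.72/30 (37.64.226.72 - 37.64.226.75) does not contain 45.64.226.74
  45.64.226.0/28 (45.64.226.0 - 45.64.226.15) does not contain 45.64.226.74
  45.64.224.0/24 (45.64.224.0 - 45.64.224.255) does not contain 45.64.226.74
  45.64.232.0/22 (45.64.232.0 - 45.64.235.255) does not contain 45.64.226.74
  45.64.232.0/21 (45.64.232.0 - 45.64.239.255) does not contain 45.64.226.74
  45.64.240.0/21 (45.64.240.0 - 45.64.247.255) does not contain 45.64.226.74
Longest matching prefix is /18 -> next hop VPN-HUB.

VPN-HUB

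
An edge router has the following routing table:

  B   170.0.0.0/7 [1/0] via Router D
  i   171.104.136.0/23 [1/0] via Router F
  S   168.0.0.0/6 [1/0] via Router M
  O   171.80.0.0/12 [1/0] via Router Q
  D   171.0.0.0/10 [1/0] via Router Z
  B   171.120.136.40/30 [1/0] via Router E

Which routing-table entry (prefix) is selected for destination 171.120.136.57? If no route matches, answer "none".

Entries matching 171.120.136.57:
  168.0.0.0/6 (168.0.0.0 - 171.255.255.255)
  170.0.0.0/7 (170.0.0.0 - 171.255.255.255)
Most specific is 170.0.0.0/7.

170.0.0.0/7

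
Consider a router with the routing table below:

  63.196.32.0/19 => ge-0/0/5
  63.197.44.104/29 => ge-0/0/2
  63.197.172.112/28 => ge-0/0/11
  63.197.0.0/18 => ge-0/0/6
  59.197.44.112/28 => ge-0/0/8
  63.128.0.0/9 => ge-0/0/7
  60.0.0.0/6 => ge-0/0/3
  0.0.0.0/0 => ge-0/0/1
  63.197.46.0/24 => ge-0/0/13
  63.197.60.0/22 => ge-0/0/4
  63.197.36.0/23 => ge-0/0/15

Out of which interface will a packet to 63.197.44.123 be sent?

ge-0/0/6

Routes whose prefix contains 63.197.44.123:
  0.0.0.0/0 (default, matches everything) -> ge-0/0/1
  60.0.0.0/6 (60.0.0.0 - 63.255.255.255) -> ge-0/0/3
  63.128.0.0/9 (63.128.0.0 - 63.255.255.255) -> ge-0/0/7
  63.197.0.0/18 (63.197.0.0 - 63.197.63.255) -> ge-0/0/6
More-specific entries that do NOT match:
  63.197.44.104/29 (63.197.44.104 - 63.197.44.111) does not contain 63.197.44.123
  63.197.172.112/28 (63.197.172.112 - 63.197.172.127) does not contain 63.197.44.123
  59.197.44.112/28 (59.197.44.112 - 59.197.44.127) does not contain 63.197.44.123
  63.197.46.0/24 (63.197.46.0 - 63.197.46.255) does not contain 63.197.44.123
  63.197.36.0/23 (63.197.36.0 - 63.197.37.255) does not contain 63.197.44.123
  63.197.60.0/22 (63.197.60.0 - 63.197.63.255) does not contain 63.197.44.123
  63.196.32.0/19 (63.196.32.0 - 63.196.63.255) does not contain 63.197.44.123
Longest matching prefix is /18 -> interface ge-0/0/6.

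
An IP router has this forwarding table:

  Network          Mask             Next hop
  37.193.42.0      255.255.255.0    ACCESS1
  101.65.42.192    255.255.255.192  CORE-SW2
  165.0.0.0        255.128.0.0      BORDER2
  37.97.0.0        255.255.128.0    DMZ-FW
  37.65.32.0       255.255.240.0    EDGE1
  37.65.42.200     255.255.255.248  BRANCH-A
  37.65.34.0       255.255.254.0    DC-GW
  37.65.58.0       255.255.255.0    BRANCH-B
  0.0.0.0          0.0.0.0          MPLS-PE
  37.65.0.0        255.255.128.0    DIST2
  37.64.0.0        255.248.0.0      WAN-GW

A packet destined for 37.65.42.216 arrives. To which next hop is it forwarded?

Routes whose prefix contains 37.65.42.216:
  0.0.0.0/0 (default, matches everything) -> MPLS-PE
  37.64.0.0/13 (37.64.0.0 - 37.71.255.255) -> WAN-GW
  37.65.0.0/17 (37.65.0.0 - 37.65.127.255) -> DIST2
  37.65.32.0/20 (37.65.32.0 - 37.65.47.255) -> EDGE1
More-specific entries that do NOT match:
  37.65.42.200/29 (37.65.42.200 - 37.65.42.207) does not contain 37.65.42.216
  101.65.42.192/26 (101.65.42.192 - 101.65.42.255) does not contain 37.65.42.216
  37.193.42.0/24 (37.193.42.0 - 37.193.42.255) does not contain 37.65.42.216
  37.65.58.0/24 (37.65.58.0 - 37.65.58.255) does not contain 37.65.42.216
  37.65.34.0/23 (37.65.34.0 - 37.65.35.255) does not contain 37.65.42.216
Longest matching prefix is /20 -> next hop EDGE1.

EDGE1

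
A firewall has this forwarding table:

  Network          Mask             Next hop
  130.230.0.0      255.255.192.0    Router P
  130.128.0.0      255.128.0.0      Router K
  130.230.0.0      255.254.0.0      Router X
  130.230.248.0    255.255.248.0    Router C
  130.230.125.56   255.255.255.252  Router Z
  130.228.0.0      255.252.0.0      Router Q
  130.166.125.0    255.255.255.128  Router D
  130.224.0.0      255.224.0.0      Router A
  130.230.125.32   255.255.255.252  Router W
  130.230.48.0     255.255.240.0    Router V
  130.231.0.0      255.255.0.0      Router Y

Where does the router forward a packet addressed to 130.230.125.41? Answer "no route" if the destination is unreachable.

Routes whose prefix contains 130.230.125.41:
  130.128.0.0/9 (130.128.0.0 - 130.255.255.255) -> Router K
  130.224.0.0/11 (130.224.0.0 - 130.255.255.255) -> Router A
  130.228.0.0/14 (130.228.0.0 - 130.231.255.255) -> Router Q
  130.230.0.0/15 (130.230.0.0 - 130.231.255.255) -> Router X
More-specific entries that do NOT match:
  130.230.125.56/30 (130.230.125.56 - 130.230.125.59) does not contain 130.230.125.41
  130.230.125.32/30 (130.230.125.32 - 130.230.125.35) does not contain 130.230.125.41
  130.166.125.0/25 (130.166.125.0 - 130.166.125.127) does not contain 130.230.125.41
  130.230.248.0/21 (130.230.248.0 - 130.230.255.255) does not contain 130.230.125.41
  130.230.48.0/20 (130.230.48.0 - 130.230.63.255) does not contain 130.230.125.41
  130.230.0.0/18 (130.230.0.0 - 130.230.63.255) does not contain 130.230.125.41
  130.231.0.0/16 (130.231.0.0 - 130.231.255.255) does not contain 130.230.125.41
Longest matching prefix is /15 -> next hop Router X.

Router X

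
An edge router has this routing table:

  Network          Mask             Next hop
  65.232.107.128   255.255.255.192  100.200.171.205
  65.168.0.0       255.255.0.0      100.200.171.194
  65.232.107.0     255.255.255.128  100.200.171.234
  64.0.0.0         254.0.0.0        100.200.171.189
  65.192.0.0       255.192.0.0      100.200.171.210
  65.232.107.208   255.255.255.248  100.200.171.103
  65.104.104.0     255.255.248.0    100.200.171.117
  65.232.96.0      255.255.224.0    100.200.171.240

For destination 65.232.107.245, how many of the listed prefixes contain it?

Prefixes containing 65.232.107.245:
  64.0.0.0/7 (64.0.0.0 - 65.255.255.255)
  65.192.0.0/10 (65.192.0.0 - 65.255.255.255)
  65.232.96.0/19 (65.232.96.0 - 65.232.127.255)
Total matching entries: 3.

3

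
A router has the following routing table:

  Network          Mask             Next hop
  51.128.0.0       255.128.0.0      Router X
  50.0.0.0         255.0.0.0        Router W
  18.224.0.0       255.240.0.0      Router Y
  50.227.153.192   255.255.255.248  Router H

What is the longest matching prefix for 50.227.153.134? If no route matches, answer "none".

Entries matching 50.227.153.134:
  50.0.0.0/8 (50.0.0.0 - 50.255.255.255)
Most specific is 50.0.0.0/8.

50.0.0.0/8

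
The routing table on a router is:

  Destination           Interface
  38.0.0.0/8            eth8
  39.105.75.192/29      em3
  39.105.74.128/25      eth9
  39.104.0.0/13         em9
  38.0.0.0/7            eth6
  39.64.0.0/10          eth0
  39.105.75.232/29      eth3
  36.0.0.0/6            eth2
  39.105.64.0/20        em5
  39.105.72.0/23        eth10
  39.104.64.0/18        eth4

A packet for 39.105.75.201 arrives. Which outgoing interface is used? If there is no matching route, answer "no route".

em5

Routes whose prefix contains 39.105.75.201:
  36.0.0.0/6 (36.0.0.0 - 39.255.255.255) -> eth2
  38.0.0.0/7 (38.0.0.0 - 39.255.255.255) -> eth6
  39.64.0.0/10 (39.64.0.0 - 39.127.255.255) -> eth0
  39.104.0.0/13 (39.104.0.0 - 39.111.255.255) -> em9
  39.105.64.0/20 (39.105.64.0 - 39.105.79.255) -> em5
More-specific entries that do NOT match:
  39.105.75.192/29 (39.105.75.192 - 39.105.75.199) does not contain 39.105.75.201
  39.105.75.232/29 (39.105.75.232 - 39.105.75.239) does not contain 39.105.75.201
  39.105.74.128/25 (39.105.74.128 - 39.105.74.255) does not contain 39.105.75.201
  39.105.72.0/23 (39.105.72.0 - 39.105.73.255) does not contain 39.105.75.201
Longest matching prefix is /20 -> interface em5.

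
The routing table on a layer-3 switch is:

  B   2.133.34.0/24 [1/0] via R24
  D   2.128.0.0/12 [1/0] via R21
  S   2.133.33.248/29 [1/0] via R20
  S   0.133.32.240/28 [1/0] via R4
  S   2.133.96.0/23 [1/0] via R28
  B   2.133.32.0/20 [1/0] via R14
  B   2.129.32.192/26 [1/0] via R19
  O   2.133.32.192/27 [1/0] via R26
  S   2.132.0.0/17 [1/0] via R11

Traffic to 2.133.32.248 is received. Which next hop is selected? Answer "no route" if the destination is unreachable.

Routes whose prefix contains 2.133.32.248:
  2.128.0.0/12 (2.128.0.0 - 2.143.255.255) -> R21
  2.133.32.0/20 (2.133.32.0 - 2.133.47.255) -> R14
More-specific entries that do NOT match:
  2.133.33.248/29 (2.133.33.248 - 2.133.33.255) does not contain 2.133.32.248
  0.133.32.240/28 (0.133.32.240 - 0.133.32.255) does not contain 2.133.32.248
  2.133.32.192/27 (2.133.32.192 - 2.133.32.223) does not contain 2.133.32.248
  2.129.32.192/26 (2.129.32.192 - 2.129.32.255) does not contain 2.133.32.248
  2.133.34.0/24 (2.133.34.0 - 2.133.34.255) does not contain 2.133.32.248
  2.133.96.0/23 (2.133.96.0 - 2.133.97.255) does not contain 2.133.32.248
Longest matching prefix is /20 -> next hop R14.

R14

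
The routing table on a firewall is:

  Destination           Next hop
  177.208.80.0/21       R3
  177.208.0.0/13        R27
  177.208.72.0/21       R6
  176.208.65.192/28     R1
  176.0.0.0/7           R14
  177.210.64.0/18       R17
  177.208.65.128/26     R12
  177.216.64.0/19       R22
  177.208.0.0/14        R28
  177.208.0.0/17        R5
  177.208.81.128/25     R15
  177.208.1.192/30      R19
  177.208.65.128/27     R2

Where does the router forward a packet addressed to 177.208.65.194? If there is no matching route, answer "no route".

R5

Routes whose prefix contains 177.208.65.194:
  176.0.0.0/7 (176.0.0.0 - 177.255.255.255) -> R14
  177.208.0.0/13 (177.208.0.0 - 177.215.255.255) -> R27
  177.208.0.0/14 (177.208.0.0 - 177.211.255.255) -> R28
  177.208.0.0/17 (177.208.0.0 - 177.208.127.255) -> R5
More-specific entries that do NOT match:
  177.208.1.192/30 (177.208.1.192 - 177.208.1.195) does not contain 177.208.65.194
  176.208.65.192/28 (176.208.65.192 - 176.208.65.207) does not contain 177.208.65.194
  177.208.65.128/27 (177.208.65.128 - 177.208.65.159) does not contain 177.208.65.194
  177.208.65.128/26 (177.208.65.128 - 177.208.65.191) does not contain 177.208.65.194
  177.208.81.128/25 (177.208.81.128 - 177.208.81.255) does not contain 177.208.65.194
  177.208.80.0/21 (177.208.80.0 - 177.208.87.255) does not contain 177.208.65.194
  177.208.72.0/21 (177.208.72.0 - 177.208.79.255) does not contain 177.208.65.194
  177.216.64.0/19 (177.216.64.0 - 177.216.95.255) does not contain 177.208.65.194
  177.210.64.0/18 (177.210.64.0 - 177.210.127.255) does not contain 177.208.65.194
Longest matching prefix is /17 -> next hop R5.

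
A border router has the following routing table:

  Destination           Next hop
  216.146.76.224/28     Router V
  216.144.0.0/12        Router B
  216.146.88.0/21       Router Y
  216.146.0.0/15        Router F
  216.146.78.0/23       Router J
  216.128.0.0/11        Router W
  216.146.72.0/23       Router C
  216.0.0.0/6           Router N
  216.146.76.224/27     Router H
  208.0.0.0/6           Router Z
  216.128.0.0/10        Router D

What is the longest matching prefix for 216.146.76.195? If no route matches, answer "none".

216.146.0.0/15

Entries matching 216.146.76.195:
  216.0.0.0/6 (216.0.0.0 - 219.255.255.255)
  216.128.0.0/10 (216.128.0.0 - 216.191.255.255)
  216.128.0.0/11 (216.128.0.0 - 216.159.255.255)
  216.144.0.0/12 (216.144.0.0 - 216.159.255.255)
  216.146.0.0/15 (216.146.0.0 - 216.147.255.255)
Most specific is 216.146.0.0/15.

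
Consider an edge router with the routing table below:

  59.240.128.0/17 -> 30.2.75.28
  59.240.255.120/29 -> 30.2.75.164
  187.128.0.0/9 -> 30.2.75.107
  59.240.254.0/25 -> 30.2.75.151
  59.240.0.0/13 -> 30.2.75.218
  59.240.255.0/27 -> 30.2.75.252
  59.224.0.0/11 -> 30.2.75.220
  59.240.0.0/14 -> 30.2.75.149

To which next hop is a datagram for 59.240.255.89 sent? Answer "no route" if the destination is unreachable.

30.2.75.28

Routes whose prefix contains 59.240.255.89:
  59.224.0.0/11 (59.224.0.0 - 59.255.255.255) -> 30.2.75.220
  59.240.0.0/13 (59.240.0.0 - 59.247.255.255) -> 30.2.75.218
  59.240.0.0/14 (59.240.0.0 - 59.243.255.255) -> 30.2.75.149
  59.240.128.0/17 (59.240.128.0 - 59.240.255.255) -> 30.2.75.28
More-specific entries that do NOT match:
  59.240.255.120/29 (59.240.255.120 - 59.240.255.127) does not contain 59.240.255.89
  59.240.255.0/27 (59.240.255.0 - 59.240.255.31) does not contain 59.240.255.89
  59.240.254.0/25 (59.240.254.0 - 59.240.254.127) does not contain 59.240.255.89
Longest matching prefix is /17 -> next hop 30.2.75.28.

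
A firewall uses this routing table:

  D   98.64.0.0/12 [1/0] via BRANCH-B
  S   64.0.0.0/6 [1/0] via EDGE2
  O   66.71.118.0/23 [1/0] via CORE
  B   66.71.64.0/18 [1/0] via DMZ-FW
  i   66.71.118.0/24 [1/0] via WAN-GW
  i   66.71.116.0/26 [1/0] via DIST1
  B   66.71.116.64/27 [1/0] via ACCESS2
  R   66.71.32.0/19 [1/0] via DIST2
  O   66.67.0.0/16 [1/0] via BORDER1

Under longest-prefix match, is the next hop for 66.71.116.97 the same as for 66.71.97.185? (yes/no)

66.71.116.97: longest match 66.71.64.0/18 -> DMZ-FW
66.71.97.185: longest match 66.71.64.0/18 -> DMZ-FW

yes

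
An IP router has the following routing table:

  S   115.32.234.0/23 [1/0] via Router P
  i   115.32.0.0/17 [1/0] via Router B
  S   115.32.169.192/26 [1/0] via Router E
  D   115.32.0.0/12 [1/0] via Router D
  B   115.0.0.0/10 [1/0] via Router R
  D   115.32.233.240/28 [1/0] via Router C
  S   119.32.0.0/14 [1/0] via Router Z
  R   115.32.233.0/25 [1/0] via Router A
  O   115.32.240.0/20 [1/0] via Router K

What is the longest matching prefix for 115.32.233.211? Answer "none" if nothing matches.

Entries matching 115.32.233.211:
  115.0.0.0/10 (115.0.0.0 - 115.63.255.255)
  115.32.0.0/12 (115.32.0.0 - 115.47.255.255)
Most specific is 115.32.0.0/12.

115.32.0.0/12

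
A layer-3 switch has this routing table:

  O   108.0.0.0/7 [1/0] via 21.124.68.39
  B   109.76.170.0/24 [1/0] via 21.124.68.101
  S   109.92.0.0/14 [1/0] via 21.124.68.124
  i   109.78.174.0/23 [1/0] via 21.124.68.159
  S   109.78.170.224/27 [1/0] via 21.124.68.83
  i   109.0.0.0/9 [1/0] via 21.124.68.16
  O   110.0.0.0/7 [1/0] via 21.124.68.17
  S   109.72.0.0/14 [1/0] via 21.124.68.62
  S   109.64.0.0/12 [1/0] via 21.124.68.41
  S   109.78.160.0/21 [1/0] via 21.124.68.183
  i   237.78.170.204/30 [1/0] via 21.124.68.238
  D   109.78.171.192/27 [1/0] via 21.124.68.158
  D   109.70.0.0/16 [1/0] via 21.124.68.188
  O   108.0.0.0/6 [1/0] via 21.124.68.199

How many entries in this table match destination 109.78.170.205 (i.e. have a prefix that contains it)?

4

Prefixes containing 109.78.170.205:
  108.0.0.0/6 (108.0.0.0 - 111.255.255.255)
  108.0.0.0/7 (108.0.0.0 - 109.255.255.255)
  109.0.0.0/9 (109.0.0.0 - 109.127.255.255)
  109.64.0.0/12 (109.64.0.0 - 109.79.255.255)
Total matching entries: 4.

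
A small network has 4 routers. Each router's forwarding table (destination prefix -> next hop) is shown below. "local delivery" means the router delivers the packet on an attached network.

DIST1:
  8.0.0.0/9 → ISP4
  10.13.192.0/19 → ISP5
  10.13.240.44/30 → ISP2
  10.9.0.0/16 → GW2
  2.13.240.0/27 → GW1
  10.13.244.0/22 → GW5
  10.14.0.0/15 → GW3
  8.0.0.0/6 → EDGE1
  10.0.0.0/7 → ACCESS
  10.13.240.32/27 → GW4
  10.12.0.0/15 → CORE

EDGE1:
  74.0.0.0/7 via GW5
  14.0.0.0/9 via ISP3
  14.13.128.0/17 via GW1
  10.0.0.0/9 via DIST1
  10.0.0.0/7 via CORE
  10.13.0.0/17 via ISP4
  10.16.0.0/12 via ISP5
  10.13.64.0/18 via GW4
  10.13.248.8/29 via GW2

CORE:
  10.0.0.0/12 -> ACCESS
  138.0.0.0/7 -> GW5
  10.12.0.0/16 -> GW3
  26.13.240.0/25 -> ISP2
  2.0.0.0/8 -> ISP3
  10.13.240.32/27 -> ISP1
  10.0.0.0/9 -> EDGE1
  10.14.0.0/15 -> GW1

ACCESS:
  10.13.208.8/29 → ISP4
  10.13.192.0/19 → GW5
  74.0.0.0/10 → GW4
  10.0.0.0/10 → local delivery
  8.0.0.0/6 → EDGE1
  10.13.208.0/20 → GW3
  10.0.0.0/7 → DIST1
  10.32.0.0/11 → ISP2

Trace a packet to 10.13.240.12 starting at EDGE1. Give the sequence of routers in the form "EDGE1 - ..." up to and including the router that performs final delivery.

At EDGE1: longest match for 10.13.240.12 is 10.0.0.0/9 -> DIST1
At DIST1: longest match for 10.13.240.12 is 10.12.0.0/15 -> CORE
At CORE: longest match for 10.13.240.12 is 10.0.0.0/12 -> ACCESS
At ACCESS: longest match for 10.13.240.12 is 10.0.0.0/10 -> local delivery

EDGE1 - DIST1 - CORE - ACCESS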